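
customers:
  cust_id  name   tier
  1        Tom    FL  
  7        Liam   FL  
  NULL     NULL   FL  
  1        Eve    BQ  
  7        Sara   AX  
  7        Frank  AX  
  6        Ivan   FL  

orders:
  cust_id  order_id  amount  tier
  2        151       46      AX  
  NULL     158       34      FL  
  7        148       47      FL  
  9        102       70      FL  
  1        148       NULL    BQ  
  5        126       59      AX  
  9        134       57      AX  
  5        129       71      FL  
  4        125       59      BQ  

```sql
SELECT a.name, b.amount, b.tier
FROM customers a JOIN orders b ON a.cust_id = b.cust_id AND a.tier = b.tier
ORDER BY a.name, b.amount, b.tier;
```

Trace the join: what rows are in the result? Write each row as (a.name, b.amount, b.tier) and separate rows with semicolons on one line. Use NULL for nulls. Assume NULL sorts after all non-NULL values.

(Eve, NULL, BQ); (Liam, 47, FL)

INNER JOIN keeps only pairs where the ON condition holds.
Matching on a.cust_id = b.cust_id AND a.tier = b.tier. A NULL in a compared column never satisfies the condition.
Matched pairs: 2.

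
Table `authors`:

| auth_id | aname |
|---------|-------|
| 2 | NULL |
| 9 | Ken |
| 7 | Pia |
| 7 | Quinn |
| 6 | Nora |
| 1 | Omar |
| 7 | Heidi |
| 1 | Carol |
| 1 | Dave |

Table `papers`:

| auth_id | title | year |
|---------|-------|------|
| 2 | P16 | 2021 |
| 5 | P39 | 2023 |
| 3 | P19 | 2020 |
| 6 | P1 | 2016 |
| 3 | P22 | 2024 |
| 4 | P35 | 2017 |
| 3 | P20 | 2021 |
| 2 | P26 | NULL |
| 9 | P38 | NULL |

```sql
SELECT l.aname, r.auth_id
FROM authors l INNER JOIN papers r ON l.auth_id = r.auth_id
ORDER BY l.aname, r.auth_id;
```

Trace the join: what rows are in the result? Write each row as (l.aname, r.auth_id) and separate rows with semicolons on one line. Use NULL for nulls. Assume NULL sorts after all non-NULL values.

INNER JOIN keeps only pairs where the ON condition holds.
Matching on l.auth_id = r.auth_id.
Matched pairs: 4.

(Ken, 9); (Nora, 6); (NULL, 2); (NULL, 2)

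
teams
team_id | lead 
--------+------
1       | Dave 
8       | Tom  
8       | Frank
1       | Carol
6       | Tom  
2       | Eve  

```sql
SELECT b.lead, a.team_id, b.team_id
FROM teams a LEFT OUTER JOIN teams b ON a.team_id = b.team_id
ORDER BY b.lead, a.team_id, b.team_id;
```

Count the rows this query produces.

LEFT JOIN keeps every row from `teams a`; unmatched rows get NULL for `teams b`'s columns.
Matching on a.team_id = b.team_id.
- a[0] team_id=1 → 2 match(es) in b → 2 row(s).
- a[1] team_id=8 → 2 match(es) in b → 2 row(s).
- a[2] team_id=8 → 2 match(es) in b → 2 row(s).
- a[3] team_id=1 → 2 match(es) in b → 2 row(s).
- a[4] team_id=6 → 1 match(es) in b → 1 row(s).
- a[5] team_id=2 → 1 match(es) in b → 1 row(s).
Total: 10 rows.

10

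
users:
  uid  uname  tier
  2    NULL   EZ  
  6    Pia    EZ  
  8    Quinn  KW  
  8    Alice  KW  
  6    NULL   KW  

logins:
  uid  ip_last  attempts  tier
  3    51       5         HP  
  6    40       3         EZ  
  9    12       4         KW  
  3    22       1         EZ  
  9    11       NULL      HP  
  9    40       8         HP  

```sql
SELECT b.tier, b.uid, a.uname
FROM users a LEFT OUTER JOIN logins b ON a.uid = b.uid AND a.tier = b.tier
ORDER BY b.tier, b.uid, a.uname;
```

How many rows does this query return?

5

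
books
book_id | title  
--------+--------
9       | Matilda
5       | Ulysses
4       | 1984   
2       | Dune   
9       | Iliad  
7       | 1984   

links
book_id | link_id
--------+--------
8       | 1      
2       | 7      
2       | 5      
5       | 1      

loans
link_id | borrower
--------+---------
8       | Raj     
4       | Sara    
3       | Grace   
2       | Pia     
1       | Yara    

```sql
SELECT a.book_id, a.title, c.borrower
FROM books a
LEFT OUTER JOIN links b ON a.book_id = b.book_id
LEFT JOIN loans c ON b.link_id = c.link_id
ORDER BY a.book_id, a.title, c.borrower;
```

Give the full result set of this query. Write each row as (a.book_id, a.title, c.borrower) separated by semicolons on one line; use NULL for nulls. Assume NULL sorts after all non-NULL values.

(2, Dune, NULL); (2, Dune, NULL); (4, 1984, NULL); (5, Ulysses, Yara); (7, 1984, NULL); (9, Iliad, NULL); (9, Matilda, NULL)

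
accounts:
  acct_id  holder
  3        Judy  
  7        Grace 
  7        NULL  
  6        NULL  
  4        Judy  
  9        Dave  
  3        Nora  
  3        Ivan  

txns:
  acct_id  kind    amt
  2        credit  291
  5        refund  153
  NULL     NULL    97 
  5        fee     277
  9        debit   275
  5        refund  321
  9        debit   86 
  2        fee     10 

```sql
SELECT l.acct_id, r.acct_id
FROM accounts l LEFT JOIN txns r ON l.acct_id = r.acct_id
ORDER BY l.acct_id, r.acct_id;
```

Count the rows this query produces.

9

LEFT JOIN keeps every row from `accounts`; unmatched rows get NULL for `txns`'s columns.
Matching on l.acct_id = r.acct_id. A NULL in a compared column never satisfies the condition.
- l (acct_id=3) has no partner → padded with NULL.
- l (acct_id=7) has no partner → padded with NULL.
- l (acct_id=7) has no partner → padded with NULL.
- l (acct_id=6) has no partner → padded with NULL.
- l (acct_id=4) has no partner → padded with NULL.
- l (acct_id=9) pairs with 2 row(s) of r.
- l (acct_id=3) has no partner → padded with NULL.
- l (acct_id=3) has no partner → padded with NULL.
Total: 2 matched + 7 padded = 9 rows.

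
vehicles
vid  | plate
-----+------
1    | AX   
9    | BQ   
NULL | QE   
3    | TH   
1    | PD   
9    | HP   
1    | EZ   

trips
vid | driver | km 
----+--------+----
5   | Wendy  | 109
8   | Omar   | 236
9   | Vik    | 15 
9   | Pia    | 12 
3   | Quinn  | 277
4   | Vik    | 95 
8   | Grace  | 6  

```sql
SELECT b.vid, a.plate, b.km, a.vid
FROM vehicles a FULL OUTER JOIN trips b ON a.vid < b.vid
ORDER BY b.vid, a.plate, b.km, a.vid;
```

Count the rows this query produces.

30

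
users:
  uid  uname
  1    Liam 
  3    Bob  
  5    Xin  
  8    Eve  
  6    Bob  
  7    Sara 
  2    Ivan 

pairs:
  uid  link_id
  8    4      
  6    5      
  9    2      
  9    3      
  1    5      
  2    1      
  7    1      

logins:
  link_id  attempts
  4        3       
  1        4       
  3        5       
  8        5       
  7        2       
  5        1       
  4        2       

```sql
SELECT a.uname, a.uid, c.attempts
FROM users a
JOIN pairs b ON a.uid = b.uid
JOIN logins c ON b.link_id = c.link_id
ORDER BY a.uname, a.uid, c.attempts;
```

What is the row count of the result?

6

Step 1 — a INNER JOIN b on uid → 5 row(s).
Then INNER JOIN `logins c` on link_id: keep only rows whose b.link_id appears in c.
Result: 6 row(s).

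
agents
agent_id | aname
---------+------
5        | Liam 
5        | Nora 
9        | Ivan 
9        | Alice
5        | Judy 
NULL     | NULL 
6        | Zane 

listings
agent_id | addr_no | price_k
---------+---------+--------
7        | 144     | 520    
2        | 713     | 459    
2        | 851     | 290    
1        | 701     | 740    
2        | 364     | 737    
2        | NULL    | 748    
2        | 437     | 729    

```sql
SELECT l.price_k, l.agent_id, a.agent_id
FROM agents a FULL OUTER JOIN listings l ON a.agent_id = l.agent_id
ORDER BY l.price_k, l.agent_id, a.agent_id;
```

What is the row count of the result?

14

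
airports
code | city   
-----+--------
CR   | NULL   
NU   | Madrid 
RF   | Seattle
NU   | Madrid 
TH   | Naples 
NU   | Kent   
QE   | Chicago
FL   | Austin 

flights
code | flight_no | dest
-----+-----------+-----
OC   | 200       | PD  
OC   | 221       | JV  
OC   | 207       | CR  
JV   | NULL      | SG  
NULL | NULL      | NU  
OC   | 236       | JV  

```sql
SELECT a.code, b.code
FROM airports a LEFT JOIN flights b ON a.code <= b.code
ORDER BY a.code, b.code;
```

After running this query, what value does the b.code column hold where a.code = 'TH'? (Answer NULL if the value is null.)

LEFT JOIN keeps every row from `airports`; unmatched rows get NULL for `flights`'s columns.
Matching on a.code <= b.code. A NULL in a compared column never satisfies the condition.
Matched pairs: 22; unmatched a rows kept: 3.

NULL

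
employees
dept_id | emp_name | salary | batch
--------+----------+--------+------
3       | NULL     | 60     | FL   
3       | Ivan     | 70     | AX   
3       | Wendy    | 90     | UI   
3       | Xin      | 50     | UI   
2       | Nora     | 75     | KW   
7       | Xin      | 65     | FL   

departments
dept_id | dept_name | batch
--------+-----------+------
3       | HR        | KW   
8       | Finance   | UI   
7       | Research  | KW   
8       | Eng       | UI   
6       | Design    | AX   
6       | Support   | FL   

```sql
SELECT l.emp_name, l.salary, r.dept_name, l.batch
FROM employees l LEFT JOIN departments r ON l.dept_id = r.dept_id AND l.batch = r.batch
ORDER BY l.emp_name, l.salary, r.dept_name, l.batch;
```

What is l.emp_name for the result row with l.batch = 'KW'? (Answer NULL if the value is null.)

LEFT JOIN keeps every row from `employees`; unmatched rows get NULL for `departments`'s columns.
Matching on l.dept_id = r.dept_id AND l.batch = r.batch.
- l row (dept_id=3, batch=FL): no match → kept, r columns NULL.
- l row (dept_id=3, batch=AX): no match → kept, r columns NULL.
- l row (dept_id=3, batch=UI): no match → kept, r columns NULL.
- l row (dept_id=3, batch=UI): no match → kept, r columns NULL.
- l row (dept_id=2, batch=KW): no match → kept, r columns NULL.
- l row (dept_id=7, batch=FL): no match → kept, r columns NULL.

Nora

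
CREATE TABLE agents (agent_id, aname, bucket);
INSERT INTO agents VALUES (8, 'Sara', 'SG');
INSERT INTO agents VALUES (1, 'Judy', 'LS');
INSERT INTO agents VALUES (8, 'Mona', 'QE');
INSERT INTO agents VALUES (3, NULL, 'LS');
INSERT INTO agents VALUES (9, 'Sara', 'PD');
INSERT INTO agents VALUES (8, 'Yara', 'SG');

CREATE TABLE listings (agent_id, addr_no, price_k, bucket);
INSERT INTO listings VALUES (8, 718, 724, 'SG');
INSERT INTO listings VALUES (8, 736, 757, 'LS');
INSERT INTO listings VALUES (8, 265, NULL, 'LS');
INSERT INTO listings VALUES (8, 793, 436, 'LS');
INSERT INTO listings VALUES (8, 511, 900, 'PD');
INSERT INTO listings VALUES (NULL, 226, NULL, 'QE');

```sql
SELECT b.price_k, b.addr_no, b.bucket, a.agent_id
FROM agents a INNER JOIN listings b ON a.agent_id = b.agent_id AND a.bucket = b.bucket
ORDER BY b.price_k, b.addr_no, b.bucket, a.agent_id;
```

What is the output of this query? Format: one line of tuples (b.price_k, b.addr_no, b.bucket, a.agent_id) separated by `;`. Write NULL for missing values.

(724, 718, SG, 8); (724, 718, SG, 8)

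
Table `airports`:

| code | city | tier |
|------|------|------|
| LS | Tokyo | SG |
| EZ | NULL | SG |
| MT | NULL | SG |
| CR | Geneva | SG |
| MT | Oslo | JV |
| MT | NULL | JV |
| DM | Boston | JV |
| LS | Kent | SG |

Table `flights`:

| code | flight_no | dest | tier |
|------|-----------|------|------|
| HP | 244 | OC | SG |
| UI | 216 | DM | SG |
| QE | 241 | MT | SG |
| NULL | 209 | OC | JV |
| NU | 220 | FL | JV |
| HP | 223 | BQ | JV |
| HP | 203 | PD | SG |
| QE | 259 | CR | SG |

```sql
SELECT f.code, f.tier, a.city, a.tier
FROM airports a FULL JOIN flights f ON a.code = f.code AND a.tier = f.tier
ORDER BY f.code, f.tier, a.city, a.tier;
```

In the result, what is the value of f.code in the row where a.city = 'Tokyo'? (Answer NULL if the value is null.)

NULL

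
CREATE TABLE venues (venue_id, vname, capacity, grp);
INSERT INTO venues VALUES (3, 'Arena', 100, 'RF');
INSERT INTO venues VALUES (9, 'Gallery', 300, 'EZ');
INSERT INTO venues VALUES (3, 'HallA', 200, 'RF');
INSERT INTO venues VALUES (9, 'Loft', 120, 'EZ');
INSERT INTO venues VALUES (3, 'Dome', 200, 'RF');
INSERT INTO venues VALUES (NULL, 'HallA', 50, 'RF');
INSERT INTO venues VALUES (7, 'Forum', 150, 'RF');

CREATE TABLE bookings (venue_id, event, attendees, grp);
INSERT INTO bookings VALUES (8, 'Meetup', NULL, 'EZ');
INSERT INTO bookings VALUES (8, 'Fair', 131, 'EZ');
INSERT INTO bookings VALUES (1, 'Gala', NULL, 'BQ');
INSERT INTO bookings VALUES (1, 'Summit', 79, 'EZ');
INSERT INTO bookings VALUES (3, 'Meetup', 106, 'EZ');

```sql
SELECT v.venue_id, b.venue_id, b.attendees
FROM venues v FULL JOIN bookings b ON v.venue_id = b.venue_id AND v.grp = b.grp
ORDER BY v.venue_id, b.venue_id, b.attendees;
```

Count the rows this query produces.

FULL OUTER JOIN keeps every row from both sides; unmatched rows get NULL for the other side's columns.
Matching on v.venue_id = b.venue_id AND v.grp = b.grp. A NULL in a compared column never satisfies the condition.
Matched pairs: 0; unmatched v rows kept: 7; unmatched b rows kept: 5.
Total: 0 matched + 12 padded = 12 rows.

12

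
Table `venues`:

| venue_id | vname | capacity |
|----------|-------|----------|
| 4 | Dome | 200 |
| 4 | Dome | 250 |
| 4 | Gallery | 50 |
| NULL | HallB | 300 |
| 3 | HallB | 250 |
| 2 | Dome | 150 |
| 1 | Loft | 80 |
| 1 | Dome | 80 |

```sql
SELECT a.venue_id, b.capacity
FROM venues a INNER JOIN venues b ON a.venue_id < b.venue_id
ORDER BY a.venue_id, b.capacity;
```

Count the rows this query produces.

17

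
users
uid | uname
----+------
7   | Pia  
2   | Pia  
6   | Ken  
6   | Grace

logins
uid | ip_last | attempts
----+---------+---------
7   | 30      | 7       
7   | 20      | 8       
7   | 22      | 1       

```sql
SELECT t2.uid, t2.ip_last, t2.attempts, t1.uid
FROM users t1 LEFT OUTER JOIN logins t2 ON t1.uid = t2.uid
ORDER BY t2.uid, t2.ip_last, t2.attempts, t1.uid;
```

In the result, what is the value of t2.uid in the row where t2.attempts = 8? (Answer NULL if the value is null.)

LEFT JOIN keeps every row from `users`; unmatched rows get NULL for `logins`'s columns.
Matching on t1.uid = t2.uid.
- t1 row (uid=7): matches 3 t2 row(s) → 3 output row(s).
- t1 row (uid=2): no match → kept, t2 columns NULL.
- t1 row (uid=6): no match → kept, t2 columns NULL.
- t1 row (uid=6): no match → kept, t2 columns NULL.

7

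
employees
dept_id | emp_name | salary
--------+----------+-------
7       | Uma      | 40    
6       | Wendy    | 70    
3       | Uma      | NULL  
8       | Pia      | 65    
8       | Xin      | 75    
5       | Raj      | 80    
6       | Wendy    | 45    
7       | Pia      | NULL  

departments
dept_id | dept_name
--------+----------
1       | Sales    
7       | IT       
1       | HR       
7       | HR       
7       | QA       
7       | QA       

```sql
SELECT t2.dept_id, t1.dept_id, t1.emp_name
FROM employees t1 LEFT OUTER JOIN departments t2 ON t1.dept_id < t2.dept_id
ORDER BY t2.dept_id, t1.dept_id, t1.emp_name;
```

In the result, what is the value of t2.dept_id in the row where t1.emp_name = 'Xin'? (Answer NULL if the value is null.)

NULL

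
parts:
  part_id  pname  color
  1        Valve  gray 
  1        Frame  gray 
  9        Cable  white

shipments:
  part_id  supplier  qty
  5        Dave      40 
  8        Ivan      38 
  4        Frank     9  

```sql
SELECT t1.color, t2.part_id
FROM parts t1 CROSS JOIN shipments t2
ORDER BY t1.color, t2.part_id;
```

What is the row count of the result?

9

CROSS JOIN pairs every row of `parts` with every row of `shipments`: 3 × 3 = 9 rows.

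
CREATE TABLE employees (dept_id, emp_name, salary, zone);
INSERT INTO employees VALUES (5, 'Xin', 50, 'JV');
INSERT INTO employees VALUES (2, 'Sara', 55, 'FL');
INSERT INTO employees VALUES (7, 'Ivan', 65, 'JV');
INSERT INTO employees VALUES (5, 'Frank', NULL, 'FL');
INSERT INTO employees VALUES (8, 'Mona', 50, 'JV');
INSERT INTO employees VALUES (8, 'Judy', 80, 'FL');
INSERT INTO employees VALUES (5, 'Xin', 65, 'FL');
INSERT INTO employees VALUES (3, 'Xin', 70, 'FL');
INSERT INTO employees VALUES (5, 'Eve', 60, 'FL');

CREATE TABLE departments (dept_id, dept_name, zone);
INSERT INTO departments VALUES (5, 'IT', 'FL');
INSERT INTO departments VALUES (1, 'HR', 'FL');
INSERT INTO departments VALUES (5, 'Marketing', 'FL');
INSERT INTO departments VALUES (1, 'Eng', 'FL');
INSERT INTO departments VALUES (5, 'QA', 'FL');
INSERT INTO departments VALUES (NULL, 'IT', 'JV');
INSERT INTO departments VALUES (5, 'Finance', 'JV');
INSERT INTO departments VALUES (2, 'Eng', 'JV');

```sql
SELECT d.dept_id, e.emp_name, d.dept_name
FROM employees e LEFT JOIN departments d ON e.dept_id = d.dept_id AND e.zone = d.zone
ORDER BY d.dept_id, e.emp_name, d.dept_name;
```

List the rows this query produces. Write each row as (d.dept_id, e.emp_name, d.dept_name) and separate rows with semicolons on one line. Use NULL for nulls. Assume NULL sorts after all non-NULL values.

LEFT JOIN keeps every row from `employees`; unmatched rows get NULL for `departments`'s columns.
Matching on e.dept_id = d.dept_id AND e.zone = d.zone. A NULL in a compared column never satisfies the condition.
Matched pairs: 10; unmatched e rows kept: 5.

(5, Eve, IT); (5, Eve, Marketing); (5, Eve, QA); (5, Frank, IT); (5, Frank, Marketing); (5, Frank, QA); (5, Xin, Finance); (5, Xin, IT); (5, Xin, Marketing); (5, Xin, QA); (NULL, Ivan, NULL); (NULL, Judy, NULL); (NULL, Mona, NULL); (NULL, Sara, NULL); (NULL, Xin, NULL)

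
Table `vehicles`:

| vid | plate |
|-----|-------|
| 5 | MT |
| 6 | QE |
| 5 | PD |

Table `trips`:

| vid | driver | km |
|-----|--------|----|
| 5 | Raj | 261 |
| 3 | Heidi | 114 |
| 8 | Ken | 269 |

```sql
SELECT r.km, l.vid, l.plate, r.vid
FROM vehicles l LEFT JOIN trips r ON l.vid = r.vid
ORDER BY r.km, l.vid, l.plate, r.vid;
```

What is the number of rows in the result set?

3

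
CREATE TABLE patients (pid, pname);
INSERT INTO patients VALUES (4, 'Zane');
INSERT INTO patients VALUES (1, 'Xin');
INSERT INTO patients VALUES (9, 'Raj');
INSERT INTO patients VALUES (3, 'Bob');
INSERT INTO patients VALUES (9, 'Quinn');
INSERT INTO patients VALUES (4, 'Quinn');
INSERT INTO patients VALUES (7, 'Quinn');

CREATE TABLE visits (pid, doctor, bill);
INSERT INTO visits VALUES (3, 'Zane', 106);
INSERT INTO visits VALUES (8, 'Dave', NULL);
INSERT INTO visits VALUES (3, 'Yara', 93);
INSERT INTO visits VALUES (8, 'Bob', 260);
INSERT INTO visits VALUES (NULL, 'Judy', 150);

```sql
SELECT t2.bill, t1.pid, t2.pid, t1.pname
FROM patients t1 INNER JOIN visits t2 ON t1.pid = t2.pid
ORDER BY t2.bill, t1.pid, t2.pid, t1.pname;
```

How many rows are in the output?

2

INNER JOIN keeps only pairs where the ON condition holds.
Matching on t1.pid = t2.pid. A NULL in a compared column never satisfies the condition.
- t1 (pid=4) has no partner → excluded.
- t1 (pid=1) has no partner → excluded.
- t1 (pid=9) has no partner → excluded.
- t1 (pid=3) pairs with 2 row(s) of t2.
- t1 (pid=9) has no partner → excluded.
- t1 (pid=4) has no partner → excluded.
- t1 (pid=7) has no partner → excluded.
Total: 2 rows.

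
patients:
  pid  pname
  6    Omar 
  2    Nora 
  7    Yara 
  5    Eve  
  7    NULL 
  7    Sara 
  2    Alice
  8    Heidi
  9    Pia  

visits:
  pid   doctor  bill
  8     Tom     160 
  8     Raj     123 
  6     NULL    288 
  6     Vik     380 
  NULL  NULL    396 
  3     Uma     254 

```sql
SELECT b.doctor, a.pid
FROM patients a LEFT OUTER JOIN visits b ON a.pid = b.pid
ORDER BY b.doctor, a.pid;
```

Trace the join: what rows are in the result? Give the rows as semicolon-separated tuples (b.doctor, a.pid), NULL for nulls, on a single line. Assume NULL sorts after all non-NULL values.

(Raj, 8); (Tom, 8); (Vik, 6); (NULL, 2); (NULL, 2); (NULL, 5); (NULL, 6); (NULL, 7); (NULL, 7); (NULL, 7); (NULL, 9)

LEFT JOIN keeps every row from `patients`; unmatched rows get NULL for `visits`'s columns.
Matching on a.pid = b.pid. A NULL in a compared column never satisfies the condition.
Matched pairs: 4; unmatched a rows kept: 7.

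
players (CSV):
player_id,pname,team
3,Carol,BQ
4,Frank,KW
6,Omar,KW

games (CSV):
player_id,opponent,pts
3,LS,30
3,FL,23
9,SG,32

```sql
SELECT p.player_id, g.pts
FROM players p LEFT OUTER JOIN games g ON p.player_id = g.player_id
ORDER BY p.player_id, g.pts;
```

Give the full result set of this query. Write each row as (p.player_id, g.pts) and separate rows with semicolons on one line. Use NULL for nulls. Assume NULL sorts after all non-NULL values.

LEFT JOIN keeps every row from `players`; unmatched rows get NULL for `games`'s columns.
Matching on p.player_id = g.player_id.
- player_id=3: 2 matching g row(s), so 2 row(s) emitted.
- player_id=4: no g row matches, row kept with g columns NULL.
- player_id=6: no g row matches, row kept with g columns NULL.
After projecting and ordering:
p.player_id | g.pts
3 | 23
3 | 30
4 | NULL
6 | NULL

(3, 23); (3, 30); (4, NULL); (6, NULL)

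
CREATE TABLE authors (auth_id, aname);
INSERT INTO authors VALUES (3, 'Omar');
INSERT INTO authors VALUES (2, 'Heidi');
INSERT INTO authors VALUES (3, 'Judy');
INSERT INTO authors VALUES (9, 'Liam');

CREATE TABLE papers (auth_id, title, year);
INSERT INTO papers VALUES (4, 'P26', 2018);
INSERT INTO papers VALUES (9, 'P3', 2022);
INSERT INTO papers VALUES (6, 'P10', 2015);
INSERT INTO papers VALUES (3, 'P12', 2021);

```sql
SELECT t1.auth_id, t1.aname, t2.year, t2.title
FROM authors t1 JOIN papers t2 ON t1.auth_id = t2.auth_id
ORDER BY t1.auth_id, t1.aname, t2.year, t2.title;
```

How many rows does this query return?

3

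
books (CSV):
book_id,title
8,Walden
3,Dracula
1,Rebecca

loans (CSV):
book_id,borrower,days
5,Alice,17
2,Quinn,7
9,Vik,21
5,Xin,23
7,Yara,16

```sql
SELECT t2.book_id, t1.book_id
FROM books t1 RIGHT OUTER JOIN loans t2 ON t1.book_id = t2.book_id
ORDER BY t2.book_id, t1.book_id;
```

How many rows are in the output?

5

RIGHT JOIN keeps every row from `loans`; unmatched rows get NULL for `books`'s columns.
Matching on t1.book_id = t2.book_id.
- t1 row (book_id=8): no match.
- t1 row (book_id=3): no match.
- t1 row (book_id=1): no match.
- 5 t2 row(s) had no t1 match → kept, t1 columns NULL.
Total: 0 matched + 5 padded = 5 rows.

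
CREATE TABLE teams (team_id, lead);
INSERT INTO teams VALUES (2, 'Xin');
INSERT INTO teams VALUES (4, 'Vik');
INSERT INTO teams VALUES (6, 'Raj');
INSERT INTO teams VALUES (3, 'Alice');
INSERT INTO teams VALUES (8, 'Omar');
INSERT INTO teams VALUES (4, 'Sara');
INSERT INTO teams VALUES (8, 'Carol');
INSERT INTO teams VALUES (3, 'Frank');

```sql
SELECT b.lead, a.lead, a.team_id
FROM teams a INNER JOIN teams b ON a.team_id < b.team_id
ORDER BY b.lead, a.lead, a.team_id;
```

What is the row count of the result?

25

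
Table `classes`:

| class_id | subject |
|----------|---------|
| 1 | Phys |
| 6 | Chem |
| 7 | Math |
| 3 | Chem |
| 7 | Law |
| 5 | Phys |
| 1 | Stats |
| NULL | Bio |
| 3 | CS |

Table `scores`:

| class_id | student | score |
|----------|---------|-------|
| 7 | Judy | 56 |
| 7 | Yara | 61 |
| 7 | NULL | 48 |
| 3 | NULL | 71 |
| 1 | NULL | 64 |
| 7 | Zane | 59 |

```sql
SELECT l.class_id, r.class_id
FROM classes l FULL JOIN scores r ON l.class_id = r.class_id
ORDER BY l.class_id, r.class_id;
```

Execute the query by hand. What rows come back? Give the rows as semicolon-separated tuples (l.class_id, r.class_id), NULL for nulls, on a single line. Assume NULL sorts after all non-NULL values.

FULL OUTER JOIN keeps every row from both sides; unmatched rows get NULL for the other side's columns.
Matching on l.class_id = r.class_id. A NULL in a compared column never satisfies the condition.
- l (class_id=1) pairs with 1 row(s) of r.
- l (class_id=6) has no partner → padded with NULL.
- l (class_id=7) pairs with 4 row(s) of r.
- l (class_id=3) pairs with 1 row(s) of r.
- l (class_id=7) pairs with 4 row(s) of r.
- l (class_id=5) has no partner → padded with NULL.
- l (class_id=1) pairs with 1 row(s) of r.
- l (class_id=NULL) has no partner → padded with NULL.
- l (class_id=3) pairs with 1 row(s) of r.

(1, 1); (1, 1); (3, 3); (3, 3); (5, NULL); (6, NULL); (7, 7); (7, 7); (7, 7); (7, 7); (7, 7); (7, 7); (7, 7); (7, 7); (NULL, NULL)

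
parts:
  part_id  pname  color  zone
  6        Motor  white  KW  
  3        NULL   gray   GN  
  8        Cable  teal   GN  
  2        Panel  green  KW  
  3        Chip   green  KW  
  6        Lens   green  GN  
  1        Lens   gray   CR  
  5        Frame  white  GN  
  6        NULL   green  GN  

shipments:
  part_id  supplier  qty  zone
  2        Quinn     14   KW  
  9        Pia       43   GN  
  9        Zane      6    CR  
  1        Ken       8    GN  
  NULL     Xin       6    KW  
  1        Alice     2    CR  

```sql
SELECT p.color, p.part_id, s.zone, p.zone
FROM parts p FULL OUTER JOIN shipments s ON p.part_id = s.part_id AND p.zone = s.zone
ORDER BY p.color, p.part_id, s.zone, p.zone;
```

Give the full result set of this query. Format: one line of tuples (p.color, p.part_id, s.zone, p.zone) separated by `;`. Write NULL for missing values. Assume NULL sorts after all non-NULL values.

FULL OUTER JOIN keeps every row from both sides; unmatched rows get NULL for the other side's columns.
Matching on p.part_id = s.part_id AND p.zone = s.zone. A NULL in a compared column never satisfies the condition.
- part_id=6, zone=KW: no s row matches, row kept with s columns NULL.
- part_id=3, zone=GN: no s row matches, row kept with s columns NULL.
- part_id=8, zone=GN: no s row matches, row kept with s columns NULL.
- part_id=2, zone=KW: 1 matching s row(s), so 1 row(s) emitted.
- part_id=3, zone=KW: no s row matches, row kept with s columns NULL.
- part_id=6, zone=GN: no s row matches, row kept with s columns NULL.
- part_id=1, zone=CR: 1 matching s row(s), so 1 row(s) emitted.
- part_id=5, zone=GN: no s row matches, row kept with s columns NULL.
- part_id=6, zone=GN: no s row matches, row kept with s columns NULL.
- 4 row(s) from s found no p partner → padded with NULL.

(gray, 1, CR, CR); (gray, 3, NULL, GN); (green, 2, KW, KW); (green, 3, NULL, KW); (green, 6, NULL, GN); (green, 6, NULL, GN); (teal, 8, NULL, GN); (white, 5, NULL, GN); (white, 6, NULL, KW); (NULL, NULL, CR, NULL); (NULL, NULL, GN, NULL); (NULL, NULL, GN, NULL); (NULL, NULL, KW, NULL)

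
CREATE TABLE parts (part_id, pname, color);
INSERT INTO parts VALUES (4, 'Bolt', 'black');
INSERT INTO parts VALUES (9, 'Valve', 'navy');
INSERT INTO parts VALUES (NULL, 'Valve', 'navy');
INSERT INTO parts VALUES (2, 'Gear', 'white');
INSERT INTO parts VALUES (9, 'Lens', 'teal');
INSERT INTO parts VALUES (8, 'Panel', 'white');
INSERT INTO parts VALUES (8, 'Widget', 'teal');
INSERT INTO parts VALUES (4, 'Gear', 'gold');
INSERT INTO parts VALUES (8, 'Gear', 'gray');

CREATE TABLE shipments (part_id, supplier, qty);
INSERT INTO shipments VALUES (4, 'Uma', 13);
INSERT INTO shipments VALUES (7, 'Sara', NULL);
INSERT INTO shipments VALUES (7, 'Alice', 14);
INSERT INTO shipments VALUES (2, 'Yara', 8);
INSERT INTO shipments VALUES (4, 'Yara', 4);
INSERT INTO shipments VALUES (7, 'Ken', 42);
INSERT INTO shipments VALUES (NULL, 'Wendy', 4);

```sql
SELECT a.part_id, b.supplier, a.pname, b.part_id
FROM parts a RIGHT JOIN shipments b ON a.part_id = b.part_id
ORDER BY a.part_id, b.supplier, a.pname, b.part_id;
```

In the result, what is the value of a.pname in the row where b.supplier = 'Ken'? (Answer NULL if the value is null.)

RIGHT JOIN keeps every row from `shipments`; unmatched rows get NULL for `parts`'s columns.
Matching on a.part_id = b.part_id. A NULL in a compared column never satisfies the condition.
- a[0] part_id=4 → 2 match(es) in b → 2 row(s).
- a[1] part_id=9 → no match.
- a[2] part_id=NULL → no match.
- a[3] part_id=2 → 1 match(es) in b → 1 row(s).
- a[4] part_id=9 → no match.
- a[5] part_id=8 → no match.
- a[6] part_id=8 → no match.
- a[7] part_id=4 → 2 match(es) in b → 2 row(s).
- a[8] part_id=8 → no match.
- 4 b row(s) had no a match → kept, a columns NULL.

NULL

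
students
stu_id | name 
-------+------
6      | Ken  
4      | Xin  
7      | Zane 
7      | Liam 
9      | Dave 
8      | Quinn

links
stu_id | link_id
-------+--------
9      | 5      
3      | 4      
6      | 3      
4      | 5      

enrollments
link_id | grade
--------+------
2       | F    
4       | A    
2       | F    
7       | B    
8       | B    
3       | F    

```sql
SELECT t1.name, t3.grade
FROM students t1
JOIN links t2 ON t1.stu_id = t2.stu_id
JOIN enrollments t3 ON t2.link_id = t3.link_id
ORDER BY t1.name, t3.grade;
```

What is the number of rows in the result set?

1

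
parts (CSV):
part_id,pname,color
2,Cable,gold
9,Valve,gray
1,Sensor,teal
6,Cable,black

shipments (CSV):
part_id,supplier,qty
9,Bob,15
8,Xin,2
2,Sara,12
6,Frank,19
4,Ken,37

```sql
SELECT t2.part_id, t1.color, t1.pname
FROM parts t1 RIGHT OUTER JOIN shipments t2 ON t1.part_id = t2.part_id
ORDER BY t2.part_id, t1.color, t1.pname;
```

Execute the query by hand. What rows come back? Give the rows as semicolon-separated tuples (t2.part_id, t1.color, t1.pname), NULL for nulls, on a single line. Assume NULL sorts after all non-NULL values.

RIGHT JOIN keeps every row from `shipments`; unmatched rows get NULL for `parts`'s columns.
Matching on t1.part_id = t2.part_id.
- t1 row (part_id=2): matches 1 t2 row(s) → 1 output row(s).
- t1 row (part_id=9): matches 1 t2 row(s) → 1 output row(s).
- t1 row (part_id=1): no match.
- t1 row (part_id=6): matches 1 t2 row(s) → 1 output row(s).
- 2 row(s) from t2 found no t1 partner → padded with NULL.
After projecting and ordering:
t2.part_id | t1.color | t1.pname
2 | gold | Cable
4 | NULL | NULL
6 | black | Cable
8 | NULL | NULL
9 | gray | Valve

(2, gold, Cable); (4, NULL, NULL); (6, black, Cable); (8, NULL, NULL); (9, gray, Valve)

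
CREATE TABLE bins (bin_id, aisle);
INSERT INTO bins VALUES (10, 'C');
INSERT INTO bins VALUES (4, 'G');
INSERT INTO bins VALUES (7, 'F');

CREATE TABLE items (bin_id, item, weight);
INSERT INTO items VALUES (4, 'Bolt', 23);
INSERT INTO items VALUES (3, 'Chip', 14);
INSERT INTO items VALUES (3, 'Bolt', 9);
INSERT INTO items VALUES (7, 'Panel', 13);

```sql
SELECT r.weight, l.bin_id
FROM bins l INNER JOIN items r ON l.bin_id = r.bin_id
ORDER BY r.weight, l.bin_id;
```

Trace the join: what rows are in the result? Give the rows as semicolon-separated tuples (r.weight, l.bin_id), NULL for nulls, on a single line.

INNER JOIN keeps only pairs where the ON condition holds.
Matching on l.bin_id = r.bin_id.
Matched pairs: 2.

(13, 7); (23, 4)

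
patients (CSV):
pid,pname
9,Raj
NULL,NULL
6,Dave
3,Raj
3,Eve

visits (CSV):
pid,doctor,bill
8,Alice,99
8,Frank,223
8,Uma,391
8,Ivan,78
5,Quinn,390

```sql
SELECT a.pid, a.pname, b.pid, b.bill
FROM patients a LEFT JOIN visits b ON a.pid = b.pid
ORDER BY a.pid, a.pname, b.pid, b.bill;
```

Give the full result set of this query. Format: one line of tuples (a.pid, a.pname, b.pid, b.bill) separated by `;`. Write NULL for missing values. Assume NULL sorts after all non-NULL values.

LEFT JOIN keeps every row from `patients`; unmatched rows get NULL for `visits`'s columns.
Matching on a.pid = b.pid. A NULL in a compared column never satisfies the condition.
Matched pairs: 0; unmatched a rows kept: 5.

(3, Eve, NULL, NULL); (3, Raj, NULL, NULL); (6, Dave, NULL, NULL); (9, Raj, NULL, NULL); (NULL, NULL, NULL, NULL)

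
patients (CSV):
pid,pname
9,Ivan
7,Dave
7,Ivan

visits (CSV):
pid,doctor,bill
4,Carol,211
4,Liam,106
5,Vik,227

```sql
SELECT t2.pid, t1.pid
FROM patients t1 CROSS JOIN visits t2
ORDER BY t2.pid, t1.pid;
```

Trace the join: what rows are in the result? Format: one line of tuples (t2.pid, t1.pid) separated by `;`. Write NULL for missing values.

CROSS JOIN pairs every row of `patients` with every row of `visits`: 3 × 3 = 9 rows.
After projecting and ordering:
t2.pid | t1.pid
4 | 7
4 | 7
4 | 7
4 | 7
4 | 9
4 | 9
5 | 7
5 | 7
5 | 9

(4, 7); (4, 7); (4, 7); (4, 7); (4, 9); (4, 9); (5, 7); (5, 7); (5, 9)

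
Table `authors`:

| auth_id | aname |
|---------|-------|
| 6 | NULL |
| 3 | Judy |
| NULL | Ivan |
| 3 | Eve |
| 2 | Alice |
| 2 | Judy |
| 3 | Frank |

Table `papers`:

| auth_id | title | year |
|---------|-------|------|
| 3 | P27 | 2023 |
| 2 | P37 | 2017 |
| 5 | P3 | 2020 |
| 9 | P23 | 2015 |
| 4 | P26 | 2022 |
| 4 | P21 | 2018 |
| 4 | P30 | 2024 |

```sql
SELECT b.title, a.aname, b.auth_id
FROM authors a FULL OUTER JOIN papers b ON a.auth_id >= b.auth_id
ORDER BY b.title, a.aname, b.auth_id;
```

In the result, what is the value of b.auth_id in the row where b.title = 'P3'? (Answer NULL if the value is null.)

5

FULL OUTER JOIN keeps every row from both sides; unmatched rows get NULL for the other side's columns.
Matching on a.auth_id >= b.auth_id. A NULL in a compared column never satisfies the condition.
Matched pairs: 14; unmatched a rows kept: 1; unmatched b rows kept: 1.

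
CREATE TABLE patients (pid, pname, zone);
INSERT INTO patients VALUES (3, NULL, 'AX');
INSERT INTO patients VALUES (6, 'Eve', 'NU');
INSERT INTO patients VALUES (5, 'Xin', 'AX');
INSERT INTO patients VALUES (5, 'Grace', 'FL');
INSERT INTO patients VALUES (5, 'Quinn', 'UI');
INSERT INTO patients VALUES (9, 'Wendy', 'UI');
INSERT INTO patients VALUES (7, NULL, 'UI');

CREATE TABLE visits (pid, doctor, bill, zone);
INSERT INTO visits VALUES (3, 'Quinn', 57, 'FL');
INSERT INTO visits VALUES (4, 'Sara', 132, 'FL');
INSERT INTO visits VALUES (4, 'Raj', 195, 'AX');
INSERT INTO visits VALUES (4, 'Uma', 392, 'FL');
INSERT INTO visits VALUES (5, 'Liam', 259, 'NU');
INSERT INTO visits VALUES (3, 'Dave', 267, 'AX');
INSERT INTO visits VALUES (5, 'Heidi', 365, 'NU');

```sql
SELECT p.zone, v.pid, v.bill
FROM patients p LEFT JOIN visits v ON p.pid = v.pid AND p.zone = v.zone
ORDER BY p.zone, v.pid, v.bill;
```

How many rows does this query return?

7

LEFT JOIN keeps every row from `patients`; unmatched rows get NULL for `visits`'s columns.
Matching on p.pid = v.pid AND p.zone = v.zone.
- pid=3, zone=AX: 1 matching v row(s), so 1 row(s) emitted.
- pid=6, zone=NU: no v row matches, row kept with v columns NULL.
- pid=5, zone=AX: no v row matches, row kept with v columns NULL.
- pid=5, zone=FL: no v row matches, row kept with v columns NULL.
- pid=5, zone=UI: no v row matches, row kept with v columns NULL.
- pid=9, zone=UI: no v row matches, row kept with v columns NULL.
- pid=7, zone=UI: no v row matches, row kept with v columns NULL.
Total: 1 matched + 6 padded = 7 rows.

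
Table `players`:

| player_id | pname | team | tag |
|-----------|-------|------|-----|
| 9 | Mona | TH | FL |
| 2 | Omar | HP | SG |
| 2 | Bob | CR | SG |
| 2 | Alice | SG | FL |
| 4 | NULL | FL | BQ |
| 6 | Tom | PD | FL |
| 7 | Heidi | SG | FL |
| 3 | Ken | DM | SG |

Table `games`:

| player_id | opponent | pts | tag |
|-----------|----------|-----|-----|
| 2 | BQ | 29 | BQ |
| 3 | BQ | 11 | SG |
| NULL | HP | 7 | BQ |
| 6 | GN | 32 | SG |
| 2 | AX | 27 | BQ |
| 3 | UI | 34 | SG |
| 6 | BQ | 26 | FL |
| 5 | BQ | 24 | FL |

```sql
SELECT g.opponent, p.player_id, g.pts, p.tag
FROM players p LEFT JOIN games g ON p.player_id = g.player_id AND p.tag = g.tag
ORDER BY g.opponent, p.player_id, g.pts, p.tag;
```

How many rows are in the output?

LEFT JOIN keeps every row from `players`; unmatched rows get NULL for `games`'s columns.
Matching on p.player_id = g.player_id AND p.tag = g.tag. A NULL in a compared column never satisfies the condition.
Matched pairs: 3; unmatched p rows kept: 6.
Total: 3 matched + 6 padded = 9 rows.

9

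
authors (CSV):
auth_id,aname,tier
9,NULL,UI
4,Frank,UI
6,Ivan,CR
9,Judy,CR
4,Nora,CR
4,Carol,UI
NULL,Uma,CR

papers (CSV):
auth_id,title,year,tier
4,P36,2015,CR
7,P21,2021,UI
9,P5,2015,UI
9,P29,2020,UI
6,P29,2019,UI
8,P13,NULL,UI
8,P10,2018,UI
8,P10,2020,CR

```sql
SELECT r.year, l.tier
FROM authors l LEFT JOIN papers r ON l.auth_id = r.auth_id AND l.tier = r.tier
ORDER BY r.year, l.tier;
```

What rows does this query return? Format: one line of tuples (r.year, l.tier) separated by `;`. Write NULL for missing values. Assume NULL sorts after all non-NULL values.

(2015, CR); (2015, UI); (2020, UI); (NULL, CR); (NULL, CR); (NULL, CR); (NULL, UI); (NULL, UI)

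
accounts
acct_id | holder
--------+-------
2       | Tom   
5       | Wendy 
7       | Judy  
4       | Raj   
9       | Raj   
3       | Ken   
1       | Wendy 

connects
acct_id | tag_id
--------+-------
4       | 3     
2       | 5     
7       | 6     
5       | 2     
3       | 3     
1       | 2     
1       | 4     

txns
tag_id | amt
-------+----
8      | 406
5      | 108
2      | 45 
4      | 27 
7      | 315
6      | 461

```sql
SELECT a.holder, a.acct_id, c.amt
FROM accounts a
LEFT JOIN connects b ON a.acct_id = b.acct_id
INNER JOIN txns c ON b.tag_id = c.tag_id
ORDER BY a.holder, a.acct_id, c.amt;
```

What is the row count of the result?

5

Joins associate left-to-right: accounts LEFT JOIN connects on acct_id gives 8 intermediate row(s).
Then INNER JOIN `txns c` on tag_id: keep only rows whose b.tag_id appears in c.
Result: 5 row(s).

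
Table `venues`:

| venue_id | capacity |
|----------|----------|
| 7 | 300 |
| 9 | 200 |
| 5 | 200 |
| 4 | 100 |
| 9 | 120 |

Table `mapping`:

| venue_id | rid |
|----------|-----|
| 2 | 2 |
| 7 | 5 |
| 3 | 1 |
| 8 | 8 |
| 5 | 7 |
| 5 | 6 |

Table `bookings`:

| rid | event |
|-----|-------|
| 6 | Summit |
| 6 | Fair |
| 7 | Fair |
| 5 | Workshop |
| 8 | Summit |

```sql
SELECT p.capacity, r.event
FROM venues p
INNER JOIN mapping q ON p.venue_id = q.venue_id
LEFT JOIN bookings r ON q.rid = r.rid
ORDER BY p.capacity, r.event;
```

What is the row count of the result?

4

Joins associate left-to-right: venues INNER JOIN mapping on venue_id gives 3 intermediate row(s).
Then LEFT JOIN `bookings r` on rid: each of those 3 rows is kept; rows whose q.rid has no match in r get NULL for r's columns.
Result: 4 row(s).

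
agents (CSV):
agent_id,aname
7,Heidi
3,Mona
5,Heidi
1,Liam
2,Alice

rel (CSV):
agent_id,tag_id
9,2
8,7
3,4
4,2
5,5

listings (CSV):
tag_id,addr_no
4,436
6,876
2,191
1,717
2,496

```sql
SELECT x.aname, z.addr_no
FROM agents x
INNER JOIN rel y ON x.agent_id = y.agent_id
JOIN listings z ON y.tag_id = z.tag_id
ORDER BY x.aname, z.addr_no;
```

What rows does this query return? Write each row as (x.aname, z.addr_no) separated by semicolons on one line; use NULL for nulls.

(Mona, 436)

Evaluate left to right. First `agents x INNER JOIN rel y` on agent_id: 2 row(s).
Then INNER JOIN `listings z` on tag_id: keep only rows whose y.tag_id appears in z.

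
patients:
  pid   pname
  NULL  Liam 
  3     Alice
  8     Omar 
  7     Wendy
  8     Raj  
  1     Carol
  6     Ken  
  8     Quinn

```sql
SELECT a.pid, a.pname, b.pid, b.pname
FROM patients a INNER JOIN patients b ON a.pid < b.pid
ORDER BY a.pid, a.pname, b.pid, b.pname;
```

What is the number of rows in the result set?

18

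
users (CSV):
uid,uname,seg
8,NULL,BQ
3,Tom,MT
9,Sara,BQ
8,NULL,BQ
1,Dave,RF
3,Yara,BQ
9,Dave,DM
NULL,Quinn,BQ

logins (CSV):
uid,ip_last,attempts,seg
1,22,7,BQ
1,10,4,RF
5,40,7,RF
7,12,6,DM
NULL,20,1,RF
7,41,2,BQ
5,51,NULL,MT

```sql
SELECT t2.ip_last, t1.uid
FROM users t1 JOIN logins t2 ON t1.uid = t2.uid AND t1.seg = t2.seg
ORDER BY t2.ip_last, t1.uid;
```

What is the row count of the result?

1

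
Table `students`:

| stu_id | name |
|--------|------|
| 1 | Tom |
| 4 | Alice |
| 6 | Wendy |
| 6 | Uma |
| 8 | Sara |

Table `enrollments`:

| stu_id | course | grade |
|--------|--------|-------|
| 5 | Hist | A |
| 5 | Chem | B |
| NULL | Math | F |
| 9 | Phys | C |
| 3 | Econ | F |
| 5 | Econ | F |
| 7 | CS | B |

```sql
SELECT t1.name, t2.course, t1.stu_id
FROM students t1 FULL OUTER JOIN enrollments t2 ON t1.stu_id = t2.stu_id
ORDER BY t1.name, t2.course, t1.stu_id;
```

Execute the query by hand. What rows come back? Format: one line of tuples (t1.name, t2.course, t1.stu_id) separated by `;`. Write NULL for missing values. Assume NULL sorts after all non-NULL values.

(Alice, NULL, 4); (Sara, NULL, 8); (Tom, NULL, 1); (Uma, NULL, 6); (Wendy, NULL, 6); (NULL, CS, NULL); (NULL, Chem, NULL); (NULL, Econ, NULL); (NULL, Econ, NULL); (NULL, Hist, NULL); (NULL, Math, NULL); (NULL, Phys, NULL)

FULL OUTER JOIN keeps every row from both sides; unmatched rows get NULL for the other side's columns.
Matching on t1.stu_id = t2.stu_id. A NULL in a compared column never satisfies the condition.
- stu_id=1: no t2 row matches, row kept with t2 columns NULL.
- stu_id=4: no t2 row matches, row kept with t2 columns NULL.
- stu_id=6: no t2 row matches, row kept with t2 columns NULL.
- stu_id=6: no t2 row matches, row kept with t2 columns NULL.
- stu_id=8: no t2 row matches, row kept with t2 columns NULL.
- 7 t2 row(s) had no t1 match → kept, t1 columns NULL.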